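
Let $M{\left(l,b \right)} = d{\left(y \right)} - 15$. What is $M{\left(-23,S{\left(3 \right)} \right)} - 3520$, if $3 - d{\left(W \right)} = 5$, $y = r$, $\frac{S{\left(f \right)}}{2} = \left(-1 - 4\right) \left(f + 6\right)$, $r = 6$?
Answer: $-3537$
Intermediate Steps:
$S{\left(f \right)} = -60 - 10 f$ ($S{\left(f \right)} = 2 \left(-1 - 4\right) \left(f + 6\right) = 2 \left(- 5 \left(6 + f\right)\right) = 2 \left(-30 - 5 f\right) = -60 - 10 f$)
$y = 6$
$d{\left(W \right)} = -2$ ($d{\left(W \right)} = 3 - 5 = -2$)
$M{\left(l,b \right)} = -17$ ($M{\left(l,b \right)} = -2 - 15 = -17$)
$M{\left(-23,S{\left(3 \right)} \right)} - 3520 = -17 - 3520 = -3537$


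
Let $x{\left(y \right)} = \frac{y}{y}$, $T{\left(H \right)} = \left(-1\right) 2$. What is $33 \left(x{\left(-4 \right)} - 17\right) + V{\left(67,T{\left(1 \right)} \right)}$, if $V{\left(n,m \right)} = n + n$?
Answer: $-394$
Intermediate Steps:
$T{\left(H \right)} = -2$
$V{\left(n,m \right)} = 2 n$
$x{\left(y \right)} = 1$
$33 \left(x{\left(-4 \right)} - 17\right) + V{\left(67,T{\left(1 \right)} \right)} = 33 \left(1 - 17\right) + 2 \cdot 67 = 33 \left(-16\right) + 134 = -528 + 134 = -394$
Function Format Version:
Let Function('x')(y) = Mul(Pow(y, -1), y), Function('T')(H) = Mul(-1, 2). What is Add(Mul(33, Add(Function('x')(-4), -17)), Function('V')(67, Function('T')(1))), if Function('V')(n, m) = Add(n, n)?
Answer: -394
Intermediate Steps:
Function('T')(H) = -2
Function('V')(n, m) = Mul(2, n)
Function('x')(y) = 1
Add(Mul(33, Add(Function('x')(-4), -17)), Function('V')(67, Function('T')(1))) = Add(Mul(33, Add(1, -17)), Mul(2, 67)) = Add(Mul(33, -16), 134) = Add(-528, 134) = -394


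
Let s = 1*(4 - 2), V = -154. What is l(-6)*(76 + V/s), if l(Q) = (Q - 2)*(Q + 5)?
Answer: -8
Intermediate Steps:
s = 2 (s = 1*2 = 2)
l(Q) = (-2 + Q)*(5 + Q)
l(-6)*(76 + V/s) = (-10 + (-6)**2 + 3*(-6))*(76 - 154/2) = (-10 + 36 - 18)*(76 - 154*1/2) = 8*(76 - 77) = 8*(-1) = -8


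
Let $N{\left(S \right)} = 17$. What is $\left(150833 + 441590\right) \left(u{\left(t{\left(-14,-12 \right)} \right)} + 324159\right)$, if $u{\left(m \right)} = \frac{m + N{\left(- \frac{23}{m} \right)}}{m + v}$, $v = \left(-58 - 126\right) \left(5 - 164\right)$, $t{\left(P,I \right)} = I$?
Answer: $\frac{5615995749745823}{29244} \approx 1.9204 \cdot 10^{11}$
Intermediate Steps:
$v = 29256$ ($v = \left(-184\right) \left(-159\right) = 29256$)
$u{\left(m \right)} = \frac{17 + m}{29256 + m}$ ($u{\left(m \right)} = \frac{m + 17}{m + 29256} = \frac{17 + m}{29256 + m}$)
$\left(150833 + 441590\right) \left(u{\left(t{\left(-14,-12 \right)} \right)} + 324159\right) = \left(150833 + 441590\right) \left(\frac{17 - 12}{29256 - 12} + 324159\right) = 592423 \left(\frac{1}{29244} \cdot 5 + 324159\right) = 592423 \left(\frac{5}{29244} + 324159\right) = 592423 \cdot \frac{9479705801}{29244} = \frac{5615995749745823}{29244}$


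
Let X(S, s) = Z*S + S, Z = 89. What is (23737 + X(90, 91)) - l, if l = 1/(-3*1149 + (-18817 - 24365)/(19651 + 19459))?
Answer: 2146694940367/67427676 ≈ 31837.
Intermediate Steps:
X(S, s) = 90*S (X(S, s) = 89*S + S = 90*S)
l = -19555/67427676 (l = 1/(-3447 - 43182/39110) = 1/(-3447 - 43182*1/39110) = 1/(-3447 - 21591/19555) = 1/(-67427676/19555) = -19555/67427676 ≈ -0.00029001)
(23737 + X(90, 91)) - l = (23737 + 90*90) - 1*(-19555/67427676) = (23737 + 8100) + 19555/67427676 = 31837 + 19555/67427676 = 2146694940367/67427676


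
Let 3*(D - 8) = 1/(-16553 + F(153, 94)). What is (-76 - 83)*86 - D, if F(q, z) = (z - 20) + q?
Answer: -670116995/48978 ≈ -13682.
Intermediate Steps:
F(q, z) = -20 + q + z (F(q, z) = (-20 + z) + q = -20 + q + z)
D = 391823/48978 (D = 8 + 1/(3*(-16553 + (-20 + 153 + 94))) = 8 + 1/(3*(-16553 + 227)) = 8 + (⅓)/(-16326) = 8 + (⅓)*(-1/16326) = 8 - 1/48978 = 391823/48978 ≈ 8.0000)
(-76 - 83)*86 - D = (-76 - 83)*86 - 1*391823/48978 = -159*86 - 391823/48978 = -13674 - 391823/48978 = -670116995/48978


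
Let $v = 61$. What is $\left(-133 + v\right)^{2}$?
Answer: $5184$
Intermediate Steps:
$\left(-133 + v\right)^{2} = \left(-133 + 61\right)^{2} = \left(-72\right)^{2} = 5184$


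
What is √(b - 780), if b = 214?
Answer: I*√566 ≈ 23.791*I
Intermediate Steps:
√(b - 780) = √(214 - 780) = √(-566) = I*√566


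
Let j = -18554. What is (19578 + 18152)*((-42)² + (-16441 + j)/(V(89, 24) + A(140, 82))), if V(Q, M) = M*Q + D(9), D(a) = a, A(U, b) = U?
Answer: 30151891770/457 ≈ 6.5978e+7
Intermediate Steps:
V(Q, M) = 9 + M*Q (V(Q, M) = M*Q + 9 = 9 + M*Q)
(19578 + 18152)*((-42)² + (-16441 + j)/(V(89, 24) + A(140, 82))) = (19578 + 18152)*((-42)² + (-16441 - 18554)/((9 + 24*89) + 140)) = 37730*(1764 - 34995/((9 + 2136) + 140)) = 37730*(1764 - 34995/(2145 + 140)) = 37730*(1764 - 34995/2285) = 37730*(1764 - 34995*1/2285) = 37730*(1764 - 6999/457) = 37730*(799149/457) = 30151891770/457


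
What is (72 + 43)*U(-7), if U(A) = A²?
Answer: 5635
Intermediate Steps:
(72 + 43)*U(-7) = (72 + 43)*(-7)² = 115*49 = 5635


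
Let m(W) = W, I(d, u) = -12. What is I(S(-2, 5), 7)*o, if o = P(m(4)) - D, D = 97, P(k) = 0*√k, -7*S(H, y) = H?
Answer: 1164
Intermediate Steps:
S(H, y) = -H/7
P(k) = 0
o = -97 (o = 0 - 1*97 = 0 - 97 = -97)
I(S(-2, 5), 7)*o = -12*(-97) = 1164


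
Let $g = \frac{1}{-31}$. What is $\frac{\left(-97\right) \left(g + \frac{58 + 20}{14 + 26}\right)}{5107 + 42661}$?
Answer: $- \frac{115333}{29616160} \approx -0.0038943$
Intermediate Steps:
$g = - \frac{1}{31} \approx -0.032258$
$\frac{\left(-97\right) \left(g + \frac{58 + 20}{14 + 26}\right)}{5107 + 42661} = \frac{\left(-97\right) \left(- \frac{1}{31} + \frac{58 + 20}{14 + 26}\right)}{5107 + 42661} = \frac{\left(-97\right) \left(- \frac{1}{31} + \frac{78}{40}\right)}{47768} = - 97 \left(- \frac{1}{31} + 78 \cdot \frac{1}{40}\right) \frac{1}{47768} = - 97 \left(- \frac{1}{31} + \frac{39}{20}\right) \frac{1}{47768} = \left(-97\right) \frac{1189}{620} \cdot \frac{1}{47768} = \left(- \frac{115333}{620}\right) \frac{1}{47768} = - \frac{115333}{29616160}$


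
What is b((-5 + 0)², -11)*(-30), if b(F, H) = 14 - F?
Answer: 330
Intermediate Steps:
b((-5 + 0)², -11)*(-30) = (14 - (-5 + 0)²)*(-30) = (14 - 1*(-5)²)*(-30) = (14 - 1*25)*(-30) = (14 - 25)*(-30) = -11*(-30) = 330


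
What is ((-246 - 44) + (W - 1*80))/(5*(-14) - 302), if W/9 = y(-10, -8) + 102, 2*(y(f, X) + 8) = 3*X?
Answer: -92/93 ≈ -0.98925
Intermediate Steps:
y(f, X) = -8 + 3*X/2 (y(f, X) = -8 + (3*X)/2 = -8 + 3*X/2)
W = 738 (W = 9*((-8 + (3/2)*(-8)) + 102) = 9*((-8 - 12) + 102) = 9*(-20 + 102) = 9*82 = 738)
((-246 - 44) + (W - 1*80))/(5*(-14) - 302) = ((-246 - 44) + (738 - 1*80))/(5*(-14) - 302) = (-290 + (738 - 80))/(-70 - 302) = (-290 + 658)/(-372) = 368*(-1/372) = -92/93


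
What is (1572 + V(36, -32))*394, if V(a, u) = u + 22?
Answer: 615428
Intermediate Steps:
V(a, u) = 22 + u
(1572 + V(36, -32))*394 = (1572 + (22 - 32))*394 = (1572 - 10)*394 = 1562*394 = 615428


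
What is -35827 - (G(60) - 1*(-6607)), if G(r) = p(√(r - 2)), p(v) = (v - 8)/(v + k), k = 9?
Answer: -975852/23 - 17*√58/23 ≈ -42434.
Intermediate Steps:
p(v) = (-8 + v)/(9 + v) (p(v) = (v - 8)/(v + 9) = (-8 + v)/(9 + v))
G(r) = (-8 + √(-2 + r))/(9 + √(-2 + r)) (G(r) = (-8 + √(r - 2))/(9 + √(r - 2)) = (-8 + √(-2 + r))/(9 + √(-2 + r)))
-35827 - (G(60) - 1*(-6607)) = -35827 - ((-8 + √(-2 + 60))/(9 + √(-2 + 60)) - 1*(-6607)) = -35827 - ((-8 + √58)/(9 + √58) + 6607) = -35827 - (6607 + (-8 + √58)/(9 + √58)) = -35827 + (-6607 - (-8 + √58)/(9 + √58)) = -42434 - (-8 + √58)/(9 + √58)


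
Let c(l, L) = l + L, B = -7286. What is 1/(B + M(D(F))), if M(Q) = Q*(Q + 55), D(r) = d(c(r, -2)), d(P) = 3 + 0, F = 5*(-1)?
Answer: -1/7112 ≈ -0.00014061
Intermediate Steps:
c(l, L) = L + l
F = -5
d(P) = 3
D(r) = 3
M(Q) = Q*(55 + Q)
1/(B + M(D(F))) = 1/(-7286 + 3*(55 + 3)) = 1/(-7286 + 3*58) = 1/(-7286 + 174) = 1/(-7112) = -1/7112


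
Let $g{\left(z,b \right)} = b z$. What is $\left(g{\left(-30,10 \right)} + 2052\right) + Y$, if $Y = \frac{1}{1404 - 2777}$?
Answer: $\frac{2405495}{1373} \approx 1752.0$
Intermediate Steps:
$Y = - \frac{1}{1373}$ ($Y = \frac{1}{-1373} = - \frac{1}{1373} \approx -0.00072833$)
$\left(g{\left(-30,10 \right)} + 2052\right) + Y = \left(10 \left(-30\right) + 2052\right) - \frac{1}{1373} = \left(-300 + 2052\right) - \frac{1}{1373} = 1752 - \frac{1}{1373} = \frac{2405495}{1373}$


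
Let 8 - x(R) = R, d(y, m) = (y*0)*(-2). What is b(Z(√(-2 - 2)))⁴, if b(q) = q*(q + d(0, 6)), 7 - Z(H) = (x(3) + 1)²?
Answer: 500246412961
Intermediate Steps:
d(y, m) = 0 (d(y, m) = 0*(-2) = 0)
x(R) = 8 - R
Z(H) = -29 (Z(H) = 7 - ((8 - 1*3) + 1)² = 7 - ((8 - 3) + 1)² = 7 - (5 + 1)² = 7 - 1*6² = 7 - 1*36 = 7 - 36 = -29)
b(q) = q² (b(q) = q*(q + 0) = q*q = q²)
b(Z(√(-2 - 2)))⁴ = ((-29)²)⁴ = 841⁴ = 500246412961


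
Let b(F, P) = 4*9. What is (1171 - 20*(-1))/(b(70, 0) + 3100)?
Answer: 1191/3136 ≈ 0.37978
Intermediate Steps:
b(F, P) = 36
(1171 - 20*(-1))/(b(70, 0) + 3100) = (1171 - 20*(-1))/(36 + 3100) = (1171 + 20)/3136 = 1191*(1/3136) = 1191/3136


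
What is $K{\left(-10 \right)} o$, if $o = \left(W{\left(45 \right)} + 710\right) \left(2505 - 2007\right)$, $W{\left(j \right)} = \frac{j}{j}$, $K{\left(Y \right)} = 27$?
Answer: $9560106$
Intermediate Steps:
$W{\left(j \right)} = 1$
$o = 354078$ ($o = \left(1 + 710\right) \left(2505 - 2007\right) = 711 \cdot 498 = 354078$)
$K{\left(-10 \right)} o = 27 \cdot 354078 = 9560106$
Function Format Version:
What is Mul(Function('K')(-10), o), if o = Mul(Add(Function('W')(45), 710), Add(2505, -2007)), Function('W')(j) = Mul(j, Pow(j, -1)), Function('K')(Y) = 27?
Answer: 9560106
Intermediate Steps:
Function('W')(j) = 1
o = 354078 (o = Mul(Add(1, 710), Add(2505, -2007)) = Mul(711, 498) = 354078)
Mul(Function('K')(-10), o) = Mul(27, 354078) = 9560106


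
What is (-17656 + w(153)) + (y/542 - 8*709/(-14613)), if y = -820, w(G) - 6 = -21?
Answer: -69983787751/3960123 ≈ -17672.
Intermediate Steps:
w(G) = -15 (w(G) = 6 - 21 = -15)
(-17656 + w(153)) + (y/542 - 8*709/(-14613)) = (-17656 - 15) + (-820/542 - 8*709/(-14613)) = -17671 + (-820*1/542 - 5672*(-1/14613)) = -17671 + (-410/271 + 5672/14613) = -17671 - 4454218/3960123 = -69983787751/3960123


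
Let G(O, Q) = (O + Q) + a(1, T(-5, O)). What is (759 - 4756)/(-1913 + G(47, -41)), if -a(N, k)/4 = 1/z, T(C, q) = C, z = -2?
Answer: 3997/1905 ≈ 2.0982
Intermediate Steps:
a(N, k) = 2 (a(N, k) = -4/(-2) = -4*(-1/2) = 2)
G(O, Q) = 2 + O + Q (G(O, Q) = (O + Q) + 2 = 2 + O + Q)
(759 - 4756)/(-1913 + G(47, -41)) = (759 - 4756)/(-1913 + (2 + 47 - 41)) = -3997/(-1913 + 8) = -3997/(-1905) = -3997*(-1/1905) = 3997/1905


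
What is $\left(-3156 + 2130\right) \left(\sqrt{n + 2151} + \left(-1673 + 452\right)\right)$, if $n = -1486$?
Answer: $1252746 - 1026 \sqrt{665} \approx 1.2263 \cdot 10^{6}$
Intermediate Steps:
$\left(-3156 + 2130\right) \left(\sqrt{n + 2151} + \left(-1673 + 452\right)\right) = \left(-3156 + 2130\right) \left(\sqrt{-1486 + 2151} + \left(-1673 + 452\right)\right) = - 1026 \left(\sqrt{665} - 1221\right) = - 1026 \left(-1221 + \sqrt{665}\right) = 1252746 - 1026 \sqrt{665}$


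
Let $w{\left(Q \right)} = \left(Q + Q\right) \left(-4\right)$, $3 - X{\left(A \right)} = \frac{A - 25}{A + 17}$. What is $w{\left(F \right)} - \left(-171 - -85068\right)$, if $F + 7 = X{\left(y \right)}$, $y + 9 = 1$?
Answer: $- \frac{254683}{3} \approx -84894.0$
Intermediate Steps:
$y = -8$ ($y = -9 + 1 = -8$)
$X{\left(A \right)} = 3 - \frac{-25 + A}{17 + A}$ ($X{\left(A \right)} = 3 - \frac{A - 25}{A + 17} = 3 - \frac{-25 + A}{17 + A}$)
$F = - \frac{1}{3}$ ($F = -7 + \frac{2 \left(38 - 8\right)}{17 - 8} = -7 + 2 \cdot \frac{1}{9} \cdot 30 = -7 + \frac{20}{3} = - \frac{1}{3} \approx -0.33333$)
$w{\left(Q \right)} = - 8 Q$ ($w{\left(Q \right)} = 2 Q \left(-4\right) = - 8 Q$)
$w{\left(F \right)} - \left(-171 - -85068\right) = \left(-8\right) \left(- \frac{1}{3}\right) - \left(-171 - -85068\right) = \frac{8}{3} - \left(-171 + 85068\right) = \frac{8}{3} - 84897 = - \frac{254683}{3}$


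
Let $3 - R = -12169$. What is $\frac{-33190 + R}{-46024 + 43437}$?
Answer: $\frac{21018}{2587} \approx 8.1245$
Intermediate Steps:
$R = 12172$ ($R = 3 - -12169 = 3 + 12169 = 12172$)
$\frac{-33190 + R}{-46024 + 43437} = \frac{-33190 + 12172}{-46024 + 43437} = - \frac{21018}{-2587} = \left(-21018\right) \left(- \frac{1}{2587}\right) = \frac{21018}{2587}$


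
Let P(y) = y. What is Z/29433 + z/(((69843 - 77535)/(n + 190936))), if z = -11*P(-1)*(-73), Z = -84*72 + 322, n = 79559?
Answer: 2131007953871/75466212 ≈ 28238.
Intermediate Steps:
Z = -5726 (Z = -6048 + 322 = -5726)
z = -803 (z = -11*(-1)*(-73) = 11*(-73) = -803)
Z/29433 + z/(((69843 - 77535)/(n + 190936))) = -5726/29433 - 803*(79559 + 190936)/(69843 - 77535) = -5726*1/29433 - 803/((-7692/270495)) = -5726/29433 - 803/((-7692*1/270495)) = -5726/29433 - 803/(-2564/90165) = -5726/29433 - 803*(-90165/2564) = -5726/29433 + 72402495/2564 = 2131007953871/75466212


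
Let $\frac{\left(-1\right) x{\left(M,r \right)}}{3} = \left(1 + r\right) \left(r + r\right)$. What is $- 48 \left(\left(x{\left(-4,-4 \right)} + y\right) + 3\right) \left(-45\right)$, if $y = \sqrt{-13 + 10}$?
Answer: $-149040 + 2160 i \sqrt{3} \approx -1.4904 \cdot 10^{5} + 3741.2 i$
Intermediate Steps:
$y = i \sqrt{3}$ ($y = \sqrt{-3} = i \sqrt{3} \approx 1.732 i$)
$x{\left(M,r \right)} = - 6 r \left(1 + r\right)$ ($x{\left(M,r \right)} = - 3 \left(1 + r\right) \left(r + r\right) = - 3 \left(1 + r\right) 2 r = - 3 \cdot 2 r \left(1 + r\right) = - 6 r \left(1 + r\right)$)
$- 48 \left(\left(x{\left(-4,-4 \right)} + y\right) + 3\right) \left(-45\right) = - 48 \left(\left(\left(-6\right) \left(-4\right) \left(1 - 4\right) + i \sqrt{3}\right) + 3\right) \left(-45\right) = - 48 \left(\left(\left(-6\right) \left(-4\right) \left(-3\right) + i \sqrt{3}\right) + 3\right) \left(-45\right) = - 48 \left(\left(-72 + i \sqrt{3}\right) + 3\right) \left(-45\right) = - 48 \left(-69 + i \sqrt{3}\right) \left(-45\right) = \left(3312 - 48 i \sqrt{3}\right) \left(-45\right) = -149040 + 2160 i \sqrt{3}$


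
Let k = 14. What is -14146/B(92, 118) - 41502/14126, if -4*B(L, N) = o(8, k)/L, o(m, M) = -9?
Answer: -36768243623/63567 ≈ -5.7842e+5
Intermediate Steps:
B(L, N) = 9/(4*L) (B(L, N) = -(-9)/(4*L) = 9/(4*L))
-14146/B(92, 118) - 41502/14126 = -14146/((9/4)/92) - 41502/14126 = -14146/((9/4)*(1/92)) - 41502*1/14126 = -14146/9/368 - 20751/7063 = -14146*368/9 - 20751/7063 = -5205728/9 - 20751/7063 = -36768243623/63567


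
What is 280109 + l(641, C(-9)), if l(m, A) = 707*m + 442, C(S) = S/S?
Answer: 733738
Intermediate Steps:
C(S) = 1
l(m, A) = 442 + 707*m
280109 + l(641, C(-9)) = 280109 + (442 + 707*641) = 280109 + (442 + 453187) = 280109 + 453629 = 733738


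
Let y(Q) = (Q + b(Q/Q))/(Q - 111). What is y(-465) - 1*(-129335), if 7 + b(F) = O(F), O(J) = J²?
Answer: 24832477/192 ≈ 1.2934e+5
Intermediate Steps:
b(F) = -7 + F²
y(Q) = (-6 + Q)/(-111 + Q) (y(Q) = (Q + (-7 + (Q/Q)²))/(Q - 111) = (Q + (-7 + 1²))/(-111 + Q) = (Q + (-7 + 1))/(-111 + Q) = (Q - 6)/(-111 + Q) = (-6 + Q)/(-111 + Q))
y(-465) - 1*(-129335) = (-6 - 465)/(-111 - 465) - 1*(-129335) = -471/(-576) + 129335 = -1/576*(-471) + 129335 = 157/192 + 129335 = 24832477/192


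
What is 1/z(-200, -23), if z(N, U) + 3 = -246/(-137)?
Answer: -137/165 ≈ -0.83030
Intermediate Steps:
z(N, U) = -165/137 (z(N, U) = -3 - 246/(-137) = -3 - 246*(-1/137) = -3 + 246/137 = -165/137)
1/z(-200, -23) = 1/(-165/137) = -137/165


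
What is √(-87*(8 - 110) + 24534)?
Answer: 24*√58 ≈ 182.78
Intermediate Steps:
√(-87*(8 - 110) + 24534) = √(-87*(-102) + 24534) = √(8874 + 24534) = √33408 = 24*√58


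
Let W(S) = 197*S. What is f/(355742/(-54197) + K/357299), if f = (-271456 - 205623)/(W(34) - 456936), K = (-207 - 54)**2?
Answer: -9238412469909337/55565810764520998 ≈ -0.16626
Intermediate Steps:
K = 68121 (K = (-261)**2 = 68121)
f = 477079/450238 (f = (-271456 - 205623)/(197*34 - 456936) = -477079/(6698 - 456936) = -477079/(-450238) = -477079*(-1/450238) = 477079/450238 ≈ 1.0596)
f/(355742/(-54197) + K/357299) = 477079/(450238*(355742/(-54197) + 68121/357299)) = 477079/(450238*(355742*(-1/54197) + 68121*(1/357299))) = 477079/(450238*(-355742/54197 + 68121/357299)) = 477079/(450238*(-123414307021/19364533903)) = (477079/450238)*(-19364533903/123414307021) = -9238412469909337/55565810764520998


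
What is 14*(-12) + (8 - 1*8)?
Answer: -168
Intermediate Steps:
14*(-12) + (8 - 1*8) = -168 + (8 - 8) = -168 + 0 = -168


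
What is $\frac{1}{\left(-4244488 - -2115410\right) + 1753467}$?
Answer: $- \frac{1}{375611} \approx -2.6623 \cdot 10^{-6}$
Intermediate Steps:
$\frac{1}{\left(-4244488 - -2115410\right) + 1753467} = \frac{1}{\left(-4244488 + 2115410\right) + 1753467} = \frac{1}{-2129078 + 1753467} = \frac{1}{-375611} = - \frac{1}{375611}$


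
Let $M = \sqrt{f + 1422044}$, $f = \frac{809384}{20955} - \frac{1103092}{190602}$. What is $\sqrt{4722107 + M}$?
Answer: $\frac{\sqrt{232498979312737861827675 + 221892495 \sqrt{70017772407945422201570}}}{221892495} \approx 2173.3$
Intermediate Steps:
$f = \frac{21859152718}{665677485}$ ($f = 809384 \cdot \frac{1}{20955} - \frac{551546}{95301} = \frac{809384}{20955} - \frac{551546}{95301} = \frac{21859152718}{665677485} \approx 32.837$)
$M = \frac{\sqrt{70017772407945422201570}}{221892495}$ ($M = \sqrt{\frac{21859152718}{665677485} + 1422044} = \sqrt{\frac{946644532632058}{665677485}} = \frac{\sqrt{70017772407945422201570}}{221892495} \approx 1192.5$)
$\sqrt{4722107 + M} = \sqrt{4722107 + \frac{\sqrt{70017772407945422201570}}{221892495}}$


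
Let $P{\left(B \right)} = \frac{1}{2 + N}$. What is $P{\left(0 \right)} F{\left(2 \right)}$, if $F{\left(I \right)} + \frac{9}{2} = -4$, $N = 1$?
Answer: $- \frac{17}{6} \approx -2.8333$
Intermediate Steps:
$F{\left(I \right)} = - \frac{17}{2}$ ($F{\left(I \right)} = - \frac{9}{2} - 4 = - \frac{17}{2}$)
$P{\left(B \right)} = \frac{1}{3}$ ($P{\left(B \right)} = \frac{1}{2 + 1} = \frac{1}{3}$)
$P{\left(0 \right)} F{\left(2 \right)} = \frac{1}{3} \left(- \frac{17}{2}\right) = - \frac{17}{6}$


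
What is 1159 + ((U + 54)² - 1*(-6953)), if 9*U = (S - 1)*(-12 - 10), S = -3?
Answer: 986548/81 ≈ 12180.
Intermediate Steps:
U = 88/9 (U = ((-3 - 1)*(-12 - 10))/9 = (-4*(-22))/9 = (⅑)*88 = 88/9 ≈ 9.7778)
1159 + ((U + 54)² - 1*(-6953)) = 1159 + ((88/9 + 54)² - 1*(-6953)) = 1159 + ((574/9)² + 6953) = 1159 + (329476/81 + 6953) = 1159 + 892669/81 = 986548/81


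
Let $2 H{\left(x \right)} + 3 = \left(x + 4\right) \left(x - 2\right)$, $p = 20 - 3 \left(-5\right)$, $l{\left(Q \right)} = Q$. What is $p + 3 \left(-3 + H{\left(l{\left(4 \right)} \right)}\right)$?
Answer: $\frac{91}{2} \approx 45.5$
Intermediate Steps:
$p = 35$ ($p = 20 - -15 = 20 + 15 = 35$)
$H{\left(x \right)} = - \frac{3}{2} + \frac{\left(-2 + x\right) \left(4 + x\right)}{2}$ ($H{\left(x \right)} = - \frac{3}{2} + \frac{\left(x + 4\right) \left(x - 2\right)}{2} = - \frac{3}{2} + \frac{\left(4 + x\right) \left(-2 + x\right)}{2} = - \frac{3}{2} + \frac{\left(-2 + x\right) \left(4 + x\right)}{2}$)
$p + 3 \left(-3 + H{\left(l{\left(4 \right)} \right)}\right) = 35 + 3 \left(-3 + \left(- \frac{11}{2} + 4 + \frac{4^{2}}{2}\right)\right) = 35 + 3 \left(-3 + \left(- \frac{11}{2} + 4 + \frac{1}{2} \cdot 16\right)\right) = 35 + 3 \left(-3 + \left(- \frac{11}{2} + 4 + 8\right)\right) = 35 + 3 \left(-3 + \frac{13}{2}\right) = 35 + 3 \cdot \frac{7}{2} = 35 + \frac{21}{2} = \frac{91}{2}$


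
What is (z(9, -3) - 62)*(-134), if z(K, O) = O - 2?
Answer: 8978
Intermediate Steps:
z(K, O) = -2 + O
(z(9, -3) - 62)*(-134) = ((-2 - 3) - 62)*(-134) = (-5 - 62)*(-134) = -67*(-134) = 8978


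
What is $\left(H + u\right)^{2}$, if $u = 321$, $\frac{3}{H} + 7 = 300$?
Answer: $\frac{8846531136}{85849} \approx 1.0305 \cdot 10^{5}$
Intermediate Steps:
$H = \frac{3}{293}$ ($H = \frac{3}{-7 + 300} = \frac{3}{293} \approx 0.010239$)
$\left(H + u\right)^{2} = \left(\frac{3}{293} + 321\right)^{2} = \left(\frac{94056}{293}\right)^{2} = \frac{8846531136}{85849}$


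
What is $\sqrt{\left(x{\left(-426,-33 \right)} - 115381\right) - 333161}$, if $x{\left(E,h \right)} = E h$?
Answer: $54 i \sqrt{149} \approx 659.15 i$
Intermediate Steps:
$\sqrt{\left(x{\left(-426,-33 \right)} - 115381\right) - 333161} = \sqrt{\left(\left(-426\right) \left(-33\right) - 115381\right) - 333161} = \sqrt{\left(14058 - 115381\right) - 333161} = \sqrt{-101323 - 333161} = \sqrt{-434484} = 54 i \sqrt{149}$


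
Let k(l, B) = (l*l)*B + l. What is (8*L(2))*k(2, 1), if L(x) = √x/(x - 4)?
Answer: -24*√2 ≈ -33.941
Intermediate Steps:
k(l, B) = l + B*l² (k(l, B) = l²*B + l = B*l² + l = l + B*l²)
L(x) = √x/(-4 + x)
(8*L(2))*k(2, 1) = (8*(√2/(-4 + 2)))*(2*(1 + 1*2)) = (8*(√2/(-2)))*(2*(1 + 2)) = (8*(√2*(-½)))*(2*3) = (8*(-√2/2))*6 = -4*√2*6 = -24*√2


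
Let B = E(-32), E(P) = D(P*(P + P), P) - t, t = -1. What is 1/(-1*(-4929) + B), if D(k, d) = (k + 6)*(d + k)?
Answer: 1/4145794 ≈ 2.4121e-7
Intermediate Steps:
D(k, d) = (6 + k)*(d + k)
E(P) = 1 + 2*P³ + 4*P⁴ + 6*P + 12*P² (E(P) = ((P*(P + P))² + 6*P + 6*(P*(P + P)) + P*(P*(P + P))) - 1*(-1) = ((P*(2*P))² + 6*P + 6*(P*(2*P)) + P*(P*(2*P))) + 1 = ((2*P²)² + 6*P + 6*(2*P²) + P*(2*P²)) + 1 = (4*P⁴ + 6*P + 12*P² + 2*P³) + 1 = (2*P³ + 4*P⁴ + 6*P + 12*P²) + 1 = 1 + 2*P³ + 4*P⁴ + 6*P + 12*P²)
B = 4140865 (B = 1 + 2*(-32)³ + 4*(-32)⁴ + 6*(-32) + 12*(-32)² = 1 + 2*(-32768) + 4*1048576 - 192 + 12*1024 = 1 - 65536 + 4194304 - 192 + 12288 = 4140865)
1/(-1*(-4929) + B) = 1/(-1*(-4929) + 4140865) = 1/(4929 + 4140865) = 1/4145794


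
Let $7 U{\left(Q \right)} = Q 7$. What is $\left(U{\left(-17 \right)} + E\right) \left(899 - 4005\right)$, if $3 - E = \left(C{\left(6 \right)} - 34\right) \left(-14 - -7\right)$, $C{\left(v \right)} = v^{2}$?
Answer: $0$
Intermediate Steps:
$U{\left(Q \right)} = Q$ ($U{\left(Q \right)} = \frac{Q 7}{7} = \frac{7 Q}{7} = Q$)
$E = 17$ ($E = 3 - \left(6^{2} - 34\right) \left(-14 - -7\right) = 3 - \left(36 - 34\right) \left(-14 + 7\right) = 3 - 2 \left(-7\right) = 3 - -14 = 3 + 14 = 17$)
$\left(U{\left(-17 \right)} + E\right) \left(899 - 4005\right) = \left(-17 + 17\right) \left(899 - 4005\right) = 0 \left(-3106\right) = 0$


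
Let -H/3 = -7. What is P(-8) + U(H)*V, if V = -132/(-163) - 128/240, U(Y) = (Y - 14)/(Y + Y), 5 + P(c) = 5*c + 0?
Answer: -329737/7335 ≈ -44.954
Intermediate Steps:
H = 21 (H = -3*(-7) = 21)
P(c) = -5 + 5*c (P(c) = -5 + (5*c + 0) = -5 + 5*c)
U(Y) = (-14 + Y)/(2*Y) (U(Y) = (-14 + Y)/((2*Y)) = (-14 + Y)*(1/(2*Y)) = (-14 + Y)/(2*Y))
V = 676/2445 (V = -132*(-1/163) - 128*1/240 = 132/163 - 8/15 = 676/2445 ≈ 0.27648)
P(-8) + U(H)*V = (-5 + 5*(-8)) + ((½)*(-14 + 21)/21)*(676/2445) = (-5 - 40) + ((½)*(1/21)*7)*(676/2445) = -45 + (⅙)*(676/2445) = -45 + 338/7335 = -329737/7335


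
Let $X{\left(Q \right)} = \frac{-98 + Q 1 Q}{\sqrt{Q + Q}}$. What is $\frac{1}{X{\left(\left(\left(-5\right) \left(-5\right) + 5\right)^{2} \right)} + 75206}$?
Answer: $\frac{33842700}{2381188783799} - \frac{6074265 \sqrt{2}}{2381188783799} \approx 1.0605 \cdot 10^{-5}$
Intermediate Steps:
$X{\left(Q \right)} = \frac{\sqrt{2} \left(-98 + Q^{2}\right)}{2 \sqrt{Q}}$ ($X{\left(Q \right)} = \frac{-98 + Q Q}{\sqrt{2 Q}} = \frac{-98 + Q^{2}}{\sqrt{2} \sqrt{Q}} = \left(-98 + Q^{2}\right) \frac{\sqrt{2}}{2 \sqrt{Q}} = \frac{\sqrt{2} \left(-98 + Q^{2}\right)}{2 \sqrt{Q}}$)
$\frac{1}{X{\left(\left(\left(-5\right) \left(-5\right) + 5\right)^{2} \right)} + 75206} = \frac{1}{\frac{\sqrt{2} \left(-98 + \left(\left(\left(-5\right) \left(-5\right) + 5\right)^{2}\right)^{2}\right)}{2 \cdot 30} + 75206} = \frac{1}{\frac{\sqrt{2} \left(-98 + \left(\left(25 + 5\right)^{2}\right)^{2}\right)}{2 \cdot 30} + 75206} = \frac{1}{\frac{\sqrt{2} \left(-98 + \left(30^{2}\right)^{2}\right)}{2 \cdot 30} + 75206} = \frac{1}{\frac{\sqrt{2} \left(-98 + 900^{2}\right)}{2 \cdot 30} + 75206} = \frac{1}{\frac{1}{2} \sqrt{2} \cdot \frac{1}{30} \left(-98 + 810000\right) + 75206} = \frac{1}{\frac{1}{2} \sqrt{2} \cdot \frac{1}{30} \cdot 809902 + 75206} = \frac{1}{\frac{404951 \sqrt{2}}{30} + 75206} = \frac{1}{75206 + \frac{404951 \sqrt{2}}{30}}$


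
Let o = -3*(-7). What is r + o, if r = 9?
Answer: 30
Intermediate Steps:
o = 21
r + o = 9 + 21 = 30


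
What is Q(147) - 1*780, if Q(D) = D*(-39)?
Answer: -6513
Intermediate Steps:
Q(D) = -39*D
Q(147) - 1*780 = -39*147 - 1*780 = -5733 - 780 = -6513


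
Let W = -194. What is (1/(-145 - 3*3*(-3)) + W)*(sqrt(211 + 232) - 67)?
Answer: 1533831/118 - 22893*sqrt(443)/118 ≈ 8915.2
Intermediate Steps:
(1/(-145 - 3*3*(-3)) + W)*(sqrt(211 + 232) - 67) = (1/(-145 - 3*3*(-3)) - 194)*(sqrt(211 + 232) - 67) = (1/(-145 - 9*(-3)) - 194)*(sqrt(443) - 67) = (1/(-145 + 27) - 194)*(-67 + sqrt(443)) = (1/(-118) - 194)*(-67 + sqrt(443)) = (-1/118 - 194)*(-67 + sqrt(443)) = -22893*(-67 + sqrt(443))/118 = 1533831/118 - 22893*sqrt(443)/118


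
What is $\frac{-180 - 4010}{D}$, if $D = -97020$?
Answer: $\frac{419}{9702} \approx 0.043187$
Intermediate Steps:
$\frac{-180 - 4010}{D} = \frac{-180 - 4010}{-97020} = \left(-180 - 4010\right) \left(- \frac{1}{97020}\right) = \left(-4190\right) \left(- \frac{1}{97020}\right) = \frac{419}{9702}$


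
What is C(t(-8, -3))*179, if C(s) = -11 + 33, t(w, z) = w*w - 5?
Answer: 3938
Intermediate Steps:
t(w, z) = -5 + w² (t(w, z) = w² - 5 = -5 + w²)
C(s) = 22
C(t(-8, -3))*179 = 22*179 = 3938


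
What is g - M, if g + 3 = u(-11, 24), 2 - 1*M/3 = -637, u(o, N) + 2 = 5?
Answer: -1917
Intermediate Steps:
u(o, N) = 3 (u(o, N) = -2 + 5 = 3)
M = 1917 (M = 6 - 3*(-637) = 6 + 1911 = 1917)
g = 0 (g = -3 + 3 = 0)
g - M = 0 - 1*1917 = 0 - 1917 = -1917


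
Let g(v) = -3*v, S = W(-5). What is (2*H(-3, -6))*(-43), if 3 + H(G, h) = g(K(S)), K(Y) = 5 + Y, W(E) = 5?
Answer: 2838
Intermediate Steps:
S = 5
H(G, h) = -33 (H(G, h) = -3 - 3*(5 + 5) = -3 - 3*10 = -3 - 30 = -33)
(2*H(-3, -6))*(-43) = (2*(-33))*(-43) = -66*(-43) = 2838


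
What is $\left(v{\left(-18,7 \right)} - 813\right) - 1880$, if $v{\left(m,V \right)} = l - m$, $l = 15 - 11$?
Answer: $-2671$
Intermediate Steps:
$l = 4$ ($l = 15 - 11 = 4$)
$v{\left(m,V \right)} = 4 - m$
$\left(v{\left(-18,7 \right)} - 813\right) - 1880 = \left(\left(4 - -18\right) - 813\right) - 1880 = \left(\left(4 + 18\right) - 813\right) - 1880 = \left(22 - 813\right) - 1880 = -791 - 1880 = -2671$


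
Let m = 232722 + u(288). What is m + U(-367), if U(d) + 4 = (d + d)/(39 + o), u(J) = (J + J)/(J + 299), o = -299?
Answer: 17759000889/76310 ≈ 2.3272e+5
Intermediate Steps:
u(J) = 2*J/(299 + J) (u(J) = (2*J)/(299 + J) = 2*J/(299 + J))
U(d) = -4 - d/130 (U(d) = -4 + (d + d)/(39 - 299) = -4 + (2*d)/(-260) = -4 + (2*d)*(-1/260) = -4 - d/130)
m = 136608390/587 (m = 232722 + 2*288/(299 + 288) = 232722 + 2*288/587 = 232722 + 2*288*(1/587) = 232722 + 576/587 = 136608390/587 ≈ 2.3272e+5)
m + U(-367) = 136608390/587 + (-4 - 1/130*(-367)) = 136608390/587 + (-4 + 367/130) = 136608390/587 - 153/130 = 17759000889/76310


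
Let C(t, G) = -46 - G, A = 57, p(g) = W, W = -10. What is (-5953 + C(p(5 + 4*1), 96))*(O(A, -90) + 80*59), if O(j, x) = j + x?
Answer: -28567265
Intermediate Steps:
p(g) = -10
(-5953 + C(p(5 + 4*1), 96))*(O(A, -90) + 80*59) = (-5953 + (-46 - 1*96))*((57 - 90) + 80*59) = (-5953 + (-46 - 96))*(-33 + 4720) = (-5953 - 142)*4687 = -6095*4687 = -28567265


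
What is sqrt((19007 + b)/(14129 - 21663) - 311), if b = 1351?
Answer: 2*I*sqrt(1112881043)/3767 ≈ 17.712*I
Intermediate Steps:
sqrt((19007 + b)/(14129 - 21663) - 311) = sqrt((19007 + 1351)/(14129 - 21663) - 311) = sqrt(20358/(-7534) - 311) = sqrt(20358*(-1/7534) - 311) = sqrt(-10179/3767 - 311) = sqrt(-1181716/3767) = 2*I*sqrt(1112881043)/3767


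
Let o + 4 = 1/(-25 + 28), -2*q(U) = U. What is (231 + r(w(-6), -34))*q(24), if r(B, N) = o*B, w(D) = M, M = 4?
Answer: -2596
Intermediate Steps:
w(D) = 4
q(U) = -U/2
o = -11/3 (o = -4 + 1/(-25 + 28) = -4 + 1/3 = -11/3 ≈ -3.6667)
r(B, N) = -11*B/3
(231 + r(w(-6), -34))*q(24) = (231 - 11/3*4)*(-1/2*24) = (231 - 44/3)*(-12) = (649/3)*(-12) = -2596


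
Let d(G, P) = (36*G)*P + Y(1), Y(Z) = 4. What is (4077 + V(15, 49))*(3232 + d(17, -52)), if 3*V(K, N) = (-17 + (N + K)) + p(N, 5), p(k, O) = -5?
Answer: -116953508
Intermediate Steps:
V(K, N) = -22/3 + K/3 + N/3 (V(K, N) = ((-17 + (N + K)) - 5)/3 = ((-17 + (K + N)) - 5)/3 = ((-17 + K + N) - 5)/3 = (-22 + K + N)/3 = -22/3 + K/3 + N/3)
d(G, P) = 4 + 36*G*P (d(G, P) = (36*G)*P + 4 = 36*G*P + 4 = 4 + 36*G*P)
(4077 + V(15, 49))*(3232 + d(17, -52)) = (4077 + (-22/3 + (⅓)*15 + (⅓)*49))*(3232 + (4 + 36*17*(-52))) = (4077 + (-22/3 + 5 + 49/3))*(3232 + (4 - 31824)) = (4077 + 14)*(3232 - 31820) = 4091*(-28588) = -116953508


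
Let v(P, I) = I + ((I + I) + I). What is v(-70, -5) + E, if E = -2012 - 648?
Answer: -2680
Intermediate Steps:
E = -2660
v(P, I) = 4*I (v(P, I) = I + (2*I + I) = I + 3*I = 4*I)
v(-70, -5) + E = 4*(-5) - 2660 = -20 - 2660 = -2680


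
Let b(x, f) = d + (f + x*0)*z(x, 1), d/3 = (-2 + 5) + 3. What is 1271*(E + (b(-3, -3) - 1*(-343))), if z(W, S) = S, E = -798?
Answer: -559240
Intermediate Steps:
d = 18 (d = 3*((-2 + 5) + 3) = 3*(3 + 3) = 3*6 = 18)
b(x, f) = 18 + f (b(x, f) = 18 + (f + x*0)*1 = 18 + (f + 0)*1 = 18 + f*1 = 18 + f)
1271*(E + (b(-3, -3) - 1*(-343))) = 1271*(-798 + ((18 - 3) - 1*(-343))) = 1271*(-798 + (15 + 343)) = 1271*(-798 + 358) = 1271*(-440) = -559240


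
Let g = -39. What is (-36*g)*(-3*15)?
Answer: -63180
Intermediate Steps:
(-36*g)*(-3*15) = (-36*(-39))*(-3*15) = 1404*(-45) = -63180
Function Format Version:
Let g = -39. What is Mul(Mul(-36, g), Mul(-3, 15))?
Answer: -63180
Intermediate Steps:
Mul(Mul(-36, g), Mul(-3, 15)) = Mul(Mul(-36, -39), Mul(-3, 15)) = Mul(1404, -45) = -63180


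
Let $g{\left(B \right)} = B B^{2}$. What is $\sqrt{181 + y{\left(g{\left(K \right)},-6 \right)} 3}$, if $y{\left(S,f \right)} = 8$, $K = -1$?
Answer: $\sqrt{205} \approx 14.318$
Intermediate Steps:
$g{\left(B \right)} = B^{3}$
$\sqrt{181 + y{\left(g{\left(K \right)},-6 \right)} 3} = \sqrt{181 + 8 \cdot 3} = \sqrt{181 + 24} = \sqrt{205}$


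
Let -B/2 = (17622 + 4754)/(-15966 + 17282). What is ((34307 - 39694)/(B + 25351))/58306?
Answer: -1772323/485647641046 ≈ -3.6494e-6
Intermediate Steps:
B = -11188/329 (B = -2*(17622 + 4754)/(-15966 + 17282) = -44752/1316 = -2*5594/329 = -11188/329 ≈ -34.006)
((34307 - 39694)/(B + 25351))/58306 = ((34307 - 39694)/(-11188/329 + 25351))/58306 = -5387/8329291/329*(1/58306) = -5387*329/8329291*(1/58306) = -1772323/8329291*1/58306 = -1772323/485647641046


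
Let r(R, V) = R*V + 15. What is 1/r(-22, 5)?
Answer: -1/95 ≈ -0.010526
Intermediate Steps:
r(R, V) = 15 + R*V
1/r(-22, 5) = 1/(15 - 22*5) = 1/(15 - 110) = 1/(-95) = -1/95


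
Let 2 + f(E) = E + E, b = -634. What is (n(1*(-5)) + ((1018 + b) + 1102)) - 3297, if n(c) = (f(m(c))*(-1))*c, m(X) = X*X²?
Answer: -3071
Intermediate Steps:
m(X) = X³
f(E) = -2 + 2*E (f(E) = -2 + (E + E) = -2 + 2*E)
n(c) = c*(2 - 2*c³) (n(c) = ((-2 + 2*c³)*(-1))*c = (2 - 2*c³)*c = c*(2 - 2*c³))
(n(1*(-5)) + ((1018 + b) + 1102)) - 3297 = (2*(1*(-5))*(1 - (1*(-5))³) + ((1018 - 634) + 1102)) - 3297 = (2*(-5)*(1 - 1*(-5)³) + (384 + 1102)) - 3297 = (2*(-5)*(1 - 1*(-125)) + 1486) - 3297 = (2*(-5)*(1 + 125) + 1486) - 3297 = (2*(-5)*126 + 1486) - 3297 = (-1260 + 1486) - 3297 = 226 - 3297 = -3071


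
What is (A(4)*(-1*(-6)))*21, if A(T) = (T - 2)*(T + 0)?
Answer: 1008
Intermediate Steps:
A(T) = T*(-2 + T) (A(T) = (-2 + T)*T = T*(-2 + T))
(A(4)*(-1*(-6)))*21 = ((4*(-2 + 4))*(-1*(-6)))*21 = ((4*2)*6)*21 = (8*6)*21 = 48*21 = 1008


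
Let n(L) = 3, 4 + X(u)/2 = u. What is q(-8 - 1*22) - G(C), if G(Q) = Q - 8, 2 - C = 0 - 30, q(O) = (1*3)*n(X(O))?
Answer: -15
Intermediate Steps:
X(u) = -8 + 2*u
q(O) = 9 (q(O) = (1*3)*3 = 3*3 = 9)
C = 32 (C = 2 - (0 - 30) = 2 - 1*(-30) = 2 + 30 = 32)
G(Q) = -8 + Q
q(-8 - 1*22) - G(C) = 9 - (-8 + 32) = 9 - 1*24 = 9 - 24 = -15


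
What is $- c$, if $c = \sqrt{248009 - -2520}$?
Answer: $- \sqrt{250529} \approx -500.53$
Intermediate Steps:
$c = \sqrt{250529}$ ($c = \sqrt{248009 + 2520} = \sqrt{250529} \approx 500.53$)
$- c = - \sqrt{250529}$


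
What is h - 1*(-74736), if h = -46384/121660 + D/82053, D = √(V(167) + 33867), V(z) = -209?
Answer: 2273083844/30415 + √33658/82053 ≈ 74736.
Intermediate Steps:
D = √33658 (D = √(-209 + 33867) = √33658 ≈ 183.46)
h = -11596/30415 + √33658/82053 (h = -46384/121660 + √33658/82053 = -46384*1/121660 + √33658*(1/82053) = -11596/30415 + √33658/82053 ≈ -0.37902)
h - 1*(-74736) = (-11596/30415 + √33658/82053) - 1*(-74736) = (-11596/30415 + √33658/82053) + 74736 = 2273083844/30415 + √33658/82053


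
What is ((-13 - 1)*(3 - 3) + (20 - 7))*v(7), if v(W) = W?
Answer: 91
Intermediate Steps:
((-13 - 1)*(3 - 3) + (20 - 7))*v(7) = ((-13 - 1)*(3 - 3) + (20 - 7))*7 = (-14*0 + 13)*7 = (0 + 13)*7 = 13*7 = 91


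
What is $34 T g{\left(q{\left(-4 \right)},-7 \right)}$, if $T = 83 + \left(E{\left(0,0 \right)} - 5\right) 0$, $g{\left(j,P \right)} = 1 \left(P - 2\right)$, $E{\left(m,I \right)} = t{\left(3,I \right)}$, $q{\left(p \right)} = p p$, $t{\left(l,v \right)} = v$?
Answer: $-25398$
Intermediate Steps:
$q{\left(p \right)} = p^{2}$
$E{\left(m,I \right)} = I$
$g{\left(j,P \right)} = -2 + P$ ($g{\left(j,P \right)} = 1 \left(-2 + P\right) = -2 + P$)
$T = 83$ ($T = 83 + \left(0 - 5\right) 0 = 83 - 0 = 83 + 0 = 83$)
$34 T g{\left(q{\left(-4 \right)},-7 \right)} = 34 \cdot 83 \left(-2 - 7\right) = 2822 \left(-9\right) = -25398$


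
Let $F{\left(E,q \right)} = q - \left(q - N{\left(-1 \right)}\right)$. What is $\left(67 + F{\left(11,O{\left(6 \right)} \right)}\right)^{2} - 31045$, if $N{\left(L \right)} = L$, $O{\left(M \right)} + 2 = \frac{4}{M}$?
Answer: $-26689$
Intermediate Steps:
$O{\left(M \right)} = -2 + \frac{4}{M}$
$F{\left(E,q \right)} = -1$ ($F{\left(E,q \right)} = q - \left(1 + q\right) = -1$)
$\left(67 + F{\left(11,O{\left(6 \right)} \right)}\right)^{2} - 31045 = \left(67 - 1\right)^{2} - 31045 = 66^{2} - 31045 = 4356 - 31045 = -26689$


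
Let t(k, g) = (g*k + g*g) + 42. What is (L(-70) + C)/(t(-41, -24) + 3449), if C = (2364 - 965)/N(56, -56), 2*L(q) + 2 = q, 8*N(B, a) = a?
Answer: -1651/35357 ≈ -0.046695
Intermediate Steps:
N(B, a) = a/8
L(q) = -1 + q/2
t(k, g) = 42 + g² + g*k (t(k, g) = (g*k + g²) + 42 = (g² + g*k) + 42 = 42 + g² + g*k)
C = -1399/7 (C = (2364 - 965)/(((⅛)*(-56))) = 1399/(-7) = 1399*(-⅐) = -1399/7 ≈ -199.86)
(L(-70) + C)/(t(-41, -24) + 3449) = ((-1 + (½)*(-70)) - 1399/7)/((42 + (-24)² - 24*(-41)) + 3449) = ((-1 - 35) - 1399/7)/((42 + 576 + 984) + 3449) = (-36 - 1399/7)/(1602 + 3449) = -1651/7/5051 = -1651/7*1/5051 = -1651/35357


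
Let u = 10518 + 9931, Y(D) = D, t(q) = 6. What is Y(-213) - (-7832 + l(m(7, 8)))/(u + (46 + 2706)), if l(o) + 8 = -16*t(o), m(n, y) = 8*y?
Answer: -4933877/23201 ≈ -212.66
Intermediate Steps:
l(o) = -104 (l(o) = -8 - 16*6 = -8 - 96 = -104)
u = 20449
Y(-213) - (-7832 + l(m(7, 8)))/(u + (46 + 2706)) = -213 - (-7832 - 104)/(20449 + (46 + 2706)) = -213 - (-7936)/(20449 + 2752) = -213 - (-7936)/23201 = -213 - 1*(-7936/23201) = -213 + 7936/23201 = -4933877/23201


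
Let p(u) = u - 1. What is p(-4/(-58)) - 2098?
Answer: -60869/29 ≈ -2098.9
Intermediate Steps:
p(u) = -1 + u
p(-4/(-58)) - 2098 = (-1 - 4/(-58)) - 2098 = (-1 - 4*(-1/58)) - 2098 = (-1 + 2/29) - 2098 = -27/29 - 2098 = -60869/29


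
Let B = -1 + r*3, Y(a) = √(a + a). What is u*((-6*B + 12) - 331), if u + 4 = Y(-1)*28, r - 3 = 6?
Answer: 1900 - 13300*I*√2 ≈ 1900.0 - 18809.0*I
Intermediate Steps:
Y(a) = √2*√a (Y(a) = √(2*a) = √2*√a)
r = 9 (r = 3 + 6 = 9)
B = 26 (B = -1 + 9*3 = -1 + 27 = 26)
u = -4 + 28*I*√2 (u = -4 + (√2*√(-1))*28 = -4 + (√2*I)*28 = -4 + (I*√2)*28 = -4 + 28*I*√2 ≈ -4.0 + 39.598*I)
u*((-6*B + 12) - 331) = (-4 + 28*I*√2)*((-6*26 + 12) - 331) = (-4 + 28*I*√2)*((-156 + 12) - 331) = (-4 + 28*I*√2)*(-144 - 331) = (-4 + 28*I*√2)*(-475) = 1900 - 13300*I*√2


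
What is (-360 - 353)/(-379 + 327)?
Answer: 713/52 ≈ 13.712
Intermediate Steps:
(-360 - 353)/(-379 + 327) = -713/(-52) = -713*(-1/52) = 713/52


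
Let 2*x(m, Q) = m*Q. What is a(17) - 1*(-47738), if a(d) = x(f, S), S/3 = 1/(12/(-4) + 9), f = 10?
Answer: 95481/2 ≈ 47741.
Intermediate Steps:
S = ½ (S = 3/(12/(-4) + 9) = 3/(12*(-¼) + 9) = 3/(-3 + 9) = 3/6 = 3*(⅙) = ½ ≈ 0.50000)
x(m, Q) = Q*m/2 (x(m, Q) = (m*Q)/2 = (Q*m)/2 = Q*m/2)
a(d) = 5/2 (a(d) = (½)*(½)*10 = 5/2)
a(17) - 1*(-47738) = 5/2 - 1*(-47738) = 5/2 + 47738 = 95481/2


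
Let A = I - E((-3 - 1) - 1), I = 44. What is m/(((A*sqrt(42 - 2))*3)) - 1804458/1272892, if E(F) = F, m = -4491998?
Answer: -902229/636446 - 320857*sqrt(10)/210 ≈ -4833.0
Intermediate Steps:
A = 49 (A = 44 - ((-3 - 1) - 1) = 44 - (-4 - 1) = 44 - 1*(-5) = 44 + 5 = 49)
m/(((A*sqrt(42 - 2))*3)) - 1804458/1272892 = -4491998*1/(147*sqrt(42 - 2)) - 1804458/1272892 = -4491998*sqrt(10)/2940 - 1804458*1/1272892 = -4491998*sqrt(10)/2940 - 902229/636446 = -320857*sqrt(10)/210 - 902229/636446 = -902229/636446 - 320857*sqrt(10)/210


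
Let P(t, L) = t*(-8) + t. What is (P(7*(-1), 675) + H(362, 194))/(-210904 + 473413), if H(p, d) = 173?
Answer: 74/87503 ≈ 0.00084569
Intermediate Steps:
P(t, L) = -7*t (P(t, L) = -8*t + t = -7*t)
(P(7*(-1), 675) + H(362, 194))/(-210904 + 473413) = (-49*(-1) + 173)/(-210904 + 473413) = (-7*(-7) + 173)/262509 = (49 + 173)*(1/262509) = 222*(1/262509) = 74/87503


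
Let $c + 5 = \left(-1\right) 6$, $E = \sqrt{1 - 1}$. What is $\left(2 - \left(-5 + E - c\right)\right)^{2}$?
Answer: $16$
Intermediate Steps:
$E = 0$ ($E = \sqrt{0} = 0$)
$c = -11$ ($c = -5 - 6 = -11$)
$\left(2 - \left(-5 + E - c\right)\right)^{2} = \left(2 + \left(\left(-11 - 0\right) + 5\right)\right)^{2} = \left(2 + \left(\left(-11 + 0\right) + 5\right)\right)^{2} = \left(2 + \left(-11 + 5\right)\right)^{2} = \left(2 - 6\right)^{2} = \left(-4\right)^{2} = 16$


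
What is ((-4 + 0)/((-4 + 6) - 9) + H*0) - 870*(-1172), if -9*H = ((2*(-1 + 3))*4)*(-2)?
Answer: 7137484/7 ≈ 1.0196e+6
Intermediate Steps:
H = 32/9 (H = -(2*(-1 + 3))*4*(-2)/9 = -(2*2)*4*(-2)/9 = -4*4*(-2)/9 = -16*(-2)/9 = -1/9*(-32) = 32/9 ≈ 3.5556)
((-4 + 0)/((-4 + 6) - 9) + H*0) - 870*(-1172) = ((-4 + 0)/((-4 + 6) - 9) + (32/9)*0) - 870*(-1172) = (-4/(2 - 9) + 0) + 1019640 = (-4/(-7) + 0) + 1019640 = (-4*(-1/7) + 0) + 1019640 = (4/7 + 0) + 1019640 = 4/7 + 1019640 = 7137484/7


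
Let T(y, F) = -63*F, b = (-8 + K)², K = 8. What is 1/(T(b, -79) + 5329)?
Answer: 1/10306 ≈ 9.7031e-5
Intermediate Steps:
b = 0 (b = (-8 + 8)² = 0² = 0)
1/(T(b, -79) + 5329) = 1/(-63*(-79) + 5329) = 1/(4977 + 5329) = 1/10306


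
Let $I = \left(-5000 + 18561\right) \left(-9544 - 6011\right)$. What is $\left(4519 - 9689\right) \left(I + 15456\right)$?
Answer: $1090486897830$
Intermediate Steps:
$I = -210941355$ ($I = 13561 \left(-15555\right) = -210941355$)
$\left(4519 - 9689\right) \left(I + 15456\right) = \left(4519 - 9689\right) \left(-210941355 + 15456\right) = \left(-5170\right) \left(-210925899\right) = 1090486897830$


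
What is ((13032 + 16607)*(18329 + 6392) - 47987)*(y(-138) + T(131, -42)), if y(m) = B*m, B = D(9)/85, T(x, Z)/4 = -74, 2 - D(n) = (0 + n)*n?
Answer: -10446233942856/85 ≈ -1.2290e+11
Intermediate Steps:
D(n) = 2 - n² (D(n) = 2 - (0 + n)*n = 2 - n*n = 2 - n²)
T(x, Z) = -296 (T(x, Z) = 4*(-74) = -296)
B = -79/85 (B = (2 - 1*9²)/85 = (2 - 1*81)*(1/85) = (2 - 81)*(1/85) = -79*1/85 = -79/85 ≈ -0.92941)
y(m) = -79*m/85
((13032 + 16607)*(18329 + 6392) - 47987)*(y(-138) + T(131, -42)) = ((13032 + 16607)*(18329 + 6392) - 47987)*(-79/85*(-138) - 296) = (29639*24721 - 47987)*(10902/85 - 296) = (732705719 - 47987)*(-14258/85) = 732657732*(-14258/85) = -10446233942856/85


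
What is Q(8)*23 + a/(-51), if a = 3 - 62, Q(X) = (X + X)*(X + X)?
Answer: 300347/51 ≈ 5889.2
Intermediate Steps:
Q(X) = 4*X**2 (Q(X) = (2*X)*(2*X) = 4*X**2)
a = -59
Q(8)*23 + a/(-51) = (4*8**2)*23 - 59/(-51) = (4*64)*23 - 59*(-1/51) = 256*23 + 59/51 = 5888 + 59/51 = 300347/51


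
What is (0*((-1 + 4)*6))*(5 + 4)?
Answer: 0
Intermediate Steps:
(0*((-1 + 4)*6))*(5 + 4) = (0*(3*6))*9 = (0*18)*9 = 0*9 = 0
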